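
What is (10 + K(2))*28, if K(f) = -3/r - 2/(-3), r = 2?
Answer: 770/3 ≈ 256.67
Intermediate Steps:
K(f) = -⅚ (K(f) = -3/2 - 2/(-3) = -3*½ - 2*(-⅓) = -3/2 + ⅔ = -⅚)
(10 + K(2))*28 = (10 - ⅚)*28 = (55/6)*28 = 770/3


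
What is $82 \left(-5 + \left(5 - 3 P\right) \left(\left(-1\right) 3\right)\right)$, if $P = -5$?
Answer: $-5330$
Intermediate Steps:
$82 \left(-5 + \left(5 - 3 P\right) \left(\left(-1\right) 3\right)\right) = 82 \left(-5 + \left(5 - -15\right) \left(\left(-1\right) 3\right)\right) = 82 \left(-5 + \left(5 + 15\right) \left(-3\right)\right) = 82 \left(-5 + 20 \left(-3\right)\right) = 82 \left(-5 - 60\right) = 82 \left(-65\right) = -5330$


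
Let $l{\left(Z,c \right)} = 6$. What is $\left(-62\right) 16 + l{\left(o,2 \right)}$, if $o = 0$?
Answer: $-986$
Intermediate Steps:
$\left(-62\right) 16 + l{\left(o,2 \right)} = \left(-62\right) 16 + 6 = -992 + 6 = -986$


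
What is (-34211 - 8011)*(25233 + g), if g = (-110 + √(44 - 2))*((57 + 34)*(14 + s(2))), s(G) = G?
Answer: 5696887794 - 61475232*√42 ≈ 5.2985e+9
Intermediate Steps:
g = -160160 + 1456*√42 (g = (-110 + √(44 - 2))*((57 + 34)*(14 + 2)) = (-110 + √42)*(91*16) = (-110 + √42)*1456 = -160160 + 1456*√42 ≈ -1.5072e+5)
(-34211 - 8011)*(25233 + g) = (-34211 - 8011)*(25233 + (-160160 + 1456*√42)) = -42222*(-134927 + 1456*√42) = 5696887794 - 61475232*√42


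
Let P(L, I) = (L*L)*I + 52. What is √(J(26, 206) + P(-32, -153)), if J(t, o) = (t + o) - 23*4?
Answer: 8*I*√2445 ≈ 395.58*I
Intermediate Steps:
J(t, o) = -92 + o + t (J(t, o) = (o + t) - 92 = -92 + o + t)
P(L, I) = 52 + I*L² (P(L, I) = L²*I + 52 = I*L² + 52 = 52 + I*L²)
√(J(26, 206) + P(-32, -153)) = √((-92 + 206 + 26) + (52 - 153*(-32)²)) = √(140 + (52 - 153*1024)) = √(140 + (52 - 156672)) = √(140 - 156620) = √(-156480) = 8*I*√2445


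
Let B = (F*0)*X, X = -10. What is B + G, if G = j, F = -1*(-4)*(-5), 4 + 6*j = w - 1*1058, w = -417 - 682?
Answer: -2161/6 ≈ -360.17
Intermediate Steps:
w = -1099
j = -2161/6 (j = -⅔ + (-1099 - 1*1058)/6 = -⅔ + (-1099 - 1058)/6 = -⅔ + (⅙)*(-2157) = -⅔ - 719/2 = -2161/6 ≈ -360.17)
F = -20 (F = 4*(-5) = -20)
G = -2161/6 ≈ -360.17
B = 0 (B = -20*0*(-10) = 0*(-10) = 0)
B + G = 0 - 2161/6 = -2161/6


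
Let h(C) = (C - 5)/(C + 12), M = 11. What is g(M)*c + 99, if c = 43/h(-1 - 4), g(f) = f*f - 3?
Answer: -17264/5 ≈ -3452.8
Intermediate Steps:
g(f) = -3 + f² (g(f) = f² - 3 = -3 + f²)
h(C) = (-5 + C)/(12 + C)
c = -301/10 (c = 43/(((-5 + (-1 - 4))/(12 + (-1 - 4)))) = 43/(((-5 - 5)/(12 - 5))) = 43/((-10/7)) = 43/(((⅐)*(-10))) = 43/(-10/7) = 43*(-7/10) = -301/10 ≈ -30.100)
g(M)*c + 99 = (-3 + 11²)*(-301/10) + 99 = (-3 + 121)*(-301/10) + 99 = 118*(-301/10) + 99 = -17759/5 + 99 = -17264/5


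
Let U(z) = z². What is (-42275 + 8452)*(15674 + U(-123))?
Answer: -1041849869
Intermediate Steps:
(-42275 + 8452)*(15674 + U(-123)) = (-42275 + 8452)*(15674 + (-123)²) = -33823*(15674 + 15129) = -33823*30803 = -1041849869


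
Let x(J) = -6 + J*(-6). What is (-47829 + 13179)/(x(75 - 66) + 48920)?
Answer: -495/698 ≈ -0.70917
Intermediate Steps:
x(J) = -6 - 6*J
(-47829 + 13179)/(x(75 - 66) + 48920) = (-47829 + 13179)/((-6 - 6*(75 - 66)) + 48920) = -34650/((-6 - 6*9) + 48920) = -34650/((-6 - 54) + 48920) = -34650/(-60 + 48920) = -34650/48860 = -34650*1/48860 = -495/698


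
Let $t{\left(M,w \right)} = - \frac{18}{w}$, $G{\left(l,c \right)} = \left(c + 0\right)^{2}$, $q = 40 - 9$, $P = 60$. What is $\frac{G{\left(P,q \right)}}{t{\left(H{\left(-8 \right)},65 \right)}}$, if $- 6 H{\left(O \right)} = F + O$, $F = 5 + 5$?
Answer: $- \frac{62465}{18} \approx -3470.3$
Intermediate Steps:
$F = 10$
$q = 31$
$G{\left(l,c \right)} = c^{2}$
$H{\left(O \right)} = - \frac{5}{3} - \frac{O}{6}$ ($H{\left(O \right)} = - \frac{10 + O}{6} = - \frac{5}{3} - \frac{O}{6}$)
$\frac{G{\left(P,q \right)}}{t{\left(H{\left(-8 \right)},65 \right)}} = \frac{31^{2}}{\left(-18\right) \frac{1}{65}} = \frac{961}{\left(-18\right) \frac{1}{65}} = \frac{961}{- \frac{18}{65}} = 961 \left(- \frac{65}{18}\right) = - \frac{62465}{18}$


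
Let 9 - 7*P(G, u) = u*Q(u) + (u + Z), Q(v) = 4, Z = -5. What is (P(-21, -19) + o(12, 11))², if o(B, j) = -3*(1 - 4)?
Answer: 29584/49 ≈ 603.75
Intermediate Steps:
P(G, u) = 2 - 5*u/7 (P(G, u) = 9/7 - (u*4 + (u - 5))/7 = 9/7 - (4*u + (-5 + u))/7 = 9/7 - (-5 + 5*u)/7 = 9/7 + (5/7 - 5*u/7) = 2 - 5*u/7)
o(B, j) = 9 (o(B, j) = -3*(-3) = 9)
(P(-21, -19) + o(12, 11))² = ((2 - 5/7*(-19)) + 9)² = ((2 + 95/7) + 9)² = (109/7 + 9)² = (172/7)² = 29584/49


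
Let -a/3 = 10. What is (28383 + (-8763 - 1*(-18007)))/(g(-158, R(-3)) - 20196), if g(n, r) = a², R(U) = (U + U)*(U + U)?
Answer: -37627/19296 ≈ -1.9500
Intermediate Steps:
a = -30 (a = -3*10 = -30)
R(U) = 4*U² (R(U) = (2*U)*(2*U) = 4*U²)
g(n, r) = 900 (g(n, r) = (-30)² = 900)
(28383 + (-8763 - 1*(-18007)))/(g(-158, R(-3)) - 20196) = (28383 + (-8763 - 1*(-18007)))/(900 - 20196) = (28383 + (-8763 + 18007))/(-19296) = (28383 + 9244)*(-1/19296) = 37627*(-1/19296) = -37627/19296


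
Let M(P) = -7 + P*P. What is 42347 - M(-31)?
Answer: 41393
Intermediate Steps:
M(P) = -7 + P**2
42347 - M(-31) = 42347 - (-7 + (-31)**2) = 42347 - (-7 + 961) = 42347 - 1*954 = 42347 - 954 = 41393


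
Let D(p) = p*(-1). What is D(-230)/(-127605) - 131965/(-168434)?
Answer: 3360130801/4298604114 ≈ 0.78168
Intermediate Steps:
D(p) = -p
D(-230)/(-127605) - 131965/(-168434) = -1*(-230)/(-127605) - 131965/(-168434) = 230*(-1/127605) - 131965*(-1/168434) = -46/25521 + 131965/168434 = 3360130801/4298604114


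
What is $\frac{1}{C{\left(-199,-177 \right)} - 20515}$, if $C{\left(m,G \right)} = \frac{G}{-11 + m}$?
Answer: $- \frac{70}{1435991} \approx -4.8747 \cdot 10^{-5}$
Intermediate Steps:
$\frac{1}{C{\left(-199,-177 \right)} - 20515} = \frac{1}{- \frac{177}{-11 - 199} - 20515} = \frac{1}{- \frac{177}{-210} - 20515} = \frac{1}{\left(-177\right) \left(- \frac{1}{210}\right) - 20515} = \frac{1}{\frac{59}{70} - 20515} = \frac{1}{- \frac{1435991}{70}} = - \frac{70}{1435991}$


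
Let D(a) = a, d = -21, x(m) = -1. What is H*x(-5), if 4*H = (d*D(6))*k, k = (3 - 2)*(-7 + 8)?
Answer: 63/2 ≈ 31.500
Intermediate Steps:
k = 1 (k = 1*1 = 1)
H = -63/2 (H = (-21*6*1)/4 = (-126*1)/4 = (¼)*(-126) = -63/2 ≈ -31.500)
H*x(-5) = -63/2*(-1) = 63/2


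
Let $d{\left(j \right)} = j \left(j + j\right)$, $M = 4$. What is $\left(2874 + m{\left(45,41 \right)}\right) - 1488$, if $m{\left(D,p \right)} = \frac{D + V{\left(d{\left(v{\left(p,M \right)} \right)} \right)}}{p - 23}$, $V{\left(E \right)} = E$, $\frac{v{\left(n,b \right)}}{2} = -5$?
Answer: $\frac{25193}{18} \approx 1399.6$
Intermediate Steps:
$v{\left(n,b \right)} = -10$ ($v{\left(n,b \right)} = 2 \left(-5\right) = -10$)
$d{\left(j \right)} = 2 j^{2}$ ($d{\left(j \right)} = j 2 j = 2 j^{2}$)
$m{\left(D,p \right)} = \frac{200 + D}{-23 + p}$ ($m{\left(D,p \right)} = \frac{D + 2 \left(-10\right)^{2}}{p - 23} = \frac{D + 2 \cdot 100}{-23 + p} = \frac{D + 200}{-23 + p} = \frac{200 + D}{-23 + p}$)
$\left(2874 + m{\left(45,41 \right)}\right) - 1488 = \left(2874 + \frac{200 + 45}{-23 + 41}\right) - 1488 = \left(2874 + \frac{1}{18} \cdot 245\right) - 1488 = \left(2874 + \frac{245}{18}\right) - 1488 = \frac{51977}{18} - 1488 = \frac{25193}{18}$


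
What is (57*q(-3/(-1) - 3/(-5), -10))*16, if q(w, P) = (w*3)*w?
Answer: 886464/25 ≈ 35459.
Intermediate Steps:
q(w, P) = 3*w**2 (q(w, P) = (3*w)*w = 3*w**2)
(57*q(-3/(-1) - 3/(-5), -10))*16 = (57*(3*(-3/(-1) - 3/(-5))**2))*16 = (57*(3*(-3*(-1) - 3*(-1/5))**2))*16 = (57*(3*(3 + 3/5)**2))*16 = (57*(3*(18/5)**2))*16 = (57*(3*(324/25)))*16 = (57*(972/25))*16 = (55404/25)*16 = 886464/25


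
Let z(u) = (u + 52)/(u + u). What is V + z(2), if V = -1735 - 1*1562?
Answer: -6567/2 ≈ -3283.5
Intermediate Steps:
V = -3297 (V = -1735 - 1562 = -3297)
z(u) = (52 + u)/(2*u) (z(u) = (52 + u)/((2*u)) = (52 + u)*(1/(2*u)) = (52 + u)/(2*u))
V + z(2) = -3297 + (1/2)*(52 + 2)/2 = -3297 + (1/2)*(1/2)*54 = -3297 + 27/2 = -6567/2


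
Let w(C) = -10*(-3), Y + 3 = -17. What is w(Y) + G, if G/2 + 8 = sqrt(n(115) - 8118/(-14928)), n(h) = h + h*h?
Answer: 14 + sqrt(20644971806)/622 ≈ 245.00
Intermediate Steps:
Y = -20 (Y = -3 - 17 = -20)
w(C) = 30
n(h) = h + h**2
G = -16 + sqrt(20644971806)/622 (G = -16 + 2*sqrt(115*(1 + 115) - 8118/(-14928)) = -16 + 2*sqrt(115*116 - 8118*(-1/14928)) = -16 + 2*sqrt(13340 + 1353/2488) = -16 + 2*sqrt(33191273/2488) = -16 + 2*(sqrt(20644971806)/1244) = -16 + sqrt(20644971806)/622 ≈ 215.00)
w(Y) + G = 30 + (-16 + sqrt(20644971806)/622) = 14 + sqrt(20644971806)/622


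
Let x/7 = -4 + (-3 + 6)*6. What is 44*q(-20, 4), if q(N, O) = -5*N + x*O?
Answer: 21648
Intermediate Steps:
x = 98 (x = 7*(-4 + (-3 + 6)*6) = 7*(-4 + 3*6) = 7*(-4 + 18) = 7*14 = 98)
q(N, O) = -5*N + 98*O
44*q(-20, 4) = 44*(-5*(-20) + 98*4) = 44*(100 + 392) = 44*492 = 21648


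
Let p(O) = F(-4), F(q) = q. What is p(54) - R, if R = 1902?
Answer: -1906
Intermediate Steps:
p(O) = -4
p(54) - R = -4 - 1*1902 = -4 - 1902 = -1906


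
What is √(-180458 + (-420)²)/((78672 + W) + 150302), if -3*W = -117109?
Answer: 3*I*√4058/804031 ≈ 0.00023769*I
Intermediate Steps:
W = 117109/3 (W = -⅓*(-117109) = 117109/3 ≈ 39036.)
√(-180458 + (-420)²)/((78672 + W) + 150302) = √(-180458 + (-420)²)/((78672 + 117109/3) + 150302) = √(-180458 + 176400)/(353125/3 + 150302) = √(-4058)/(804031/3) = (I*√4058)*(3/804031) = 3*I*√4058/804031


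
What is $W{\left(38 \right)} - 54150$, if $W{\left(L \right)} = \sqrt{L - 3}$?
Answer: $-54150 + \sqrt{35} \approx -54144.0$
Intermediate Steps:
$W{\left(L \right)} = \sqrt{-3 + L}$
$W{\left(38 \right)} - 54150 = \sqrt{-3 + 38} - 54150 = \sqrt{35} - 54150 = -54150 + \sqrt{35}$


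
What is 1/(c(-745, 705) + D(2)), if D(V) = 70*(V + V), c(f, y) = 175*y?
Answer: 1/123655 ≈ 8.0870e-6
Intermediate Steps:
D(V) = 140*V (D(V) = 70*(2*V) = 140*V)
1/(c(-745, 705) + D(2)) = 1/(175*705 + 140*2) = 1/(123375 + 280) = 1/123655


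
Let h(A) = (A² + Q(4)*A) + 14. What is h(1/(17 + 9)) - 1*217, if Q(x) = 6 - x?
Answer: -137175/676 ≈ -202.92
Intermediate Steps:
h(A) = 14 + A² + 2*A (h(A) = (A² + (6 - 1*4)*A) + 14 = (A² + (6 - 4)*A) + 14 = (A² + 2*A) + 14 = 14 + A² + 2*A)
h(1/(17 + 9)) - 1*217 = (14 + (1/(17 + 9))² + 2/(17 + 9)) - 1*217 = (14 + (1/26)² + 2/26) - 217 = (14 + (1/26)² + 2*(1/26)) - 217 = (14 + 1/676 + 1/13) - 217 = 9517/676 - 217 = -137175/676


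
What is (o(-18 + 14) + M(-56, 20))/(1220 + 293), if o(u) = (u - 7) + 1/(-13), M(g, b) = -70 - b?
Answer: -1314/19669 ≈ -0.066806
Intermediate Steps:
o(u) = -92/13 + u (o(u) = (-7 + u) - 1/13 = -92/13 + u)
(o(-18 + 14) + M(-56, 20))/(1220 + 293) = ((-92/13 + (-18 + 14)) + (-70 - 1*20))/(1220 + 293) = ((-92/13 - 4) + (-70 - 20))/1513 = (-144/13 - 90)*(1/1513) = -1314/13*1/1513 = -1314/19669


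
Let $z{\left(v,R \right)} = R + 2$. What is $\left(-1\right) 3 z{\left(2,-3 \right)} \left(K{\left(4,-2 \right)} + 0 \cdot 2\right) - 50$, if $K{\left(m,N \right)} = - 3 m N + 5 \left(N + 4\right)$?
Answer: $52$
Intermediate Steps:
$z{\left(v,R \right)} = 2 + R$
$K{\left(m,N \right)} = 20 + 5 N - 3 N m$ ($K{\left(m,N \right)} = - 3 N m + 5 \left(4 + N\right) = - 3 N m + \left(20 + 5 N\right) = 20 + 5 N - 3 N m$)
$\left(-1\right) 3 z{\left(2,-3 \right)} \left(K{\left(4,-2 \right)} + 0 \cdot 2\right) - 50 = \left(-1\right) 3 \left(2 - 3\right) \left(\left(20 + 5 \left(-2\right) - \left(-6\right) 4\right) + 0 \cdot 2\right) - 50 = \left(-3\right) \left(-1\right) \left(\left(20 - 10 + 24\right) + 0\right) - 50 = 3 \left(34 + 0\right) - 50 = 3 \cdot 34 - 50 = 102 - 50 = 52$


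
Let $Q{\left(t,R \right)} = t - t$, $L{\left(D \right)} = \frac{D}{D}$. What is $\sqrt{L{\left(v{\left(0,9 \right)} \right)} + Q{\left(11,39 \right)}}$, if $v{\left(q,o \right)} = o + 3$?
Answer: $1$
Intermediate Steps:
$v{\left(q,o \right)} = 3 + o$
$L{\left(D \right)} = 1$
$Q{\left(t,R \right)} = 0$
$\sqrt{L{\left(v{\left(0,9 \right)} \right)} + Q{\left(11,39 \right)}} = \sqrt{1 + 0} = \sqrt{1} = 1$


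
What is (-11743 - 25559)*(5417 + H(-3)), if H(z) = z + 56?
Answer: -204041940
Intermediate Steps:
H(z) = 56 + z
(-11743 - 25559)*(5417 + H(-3)) = (-11743 - 25559)*(5417 + (56 - 3)) = -37302*(5417 + 53) = -37302*5470 = -204041940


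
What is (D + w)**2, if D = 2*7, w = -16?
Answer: 4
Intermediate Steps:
D = 14
(D + w)**2 = (14 - 16)**2 = (-2)**2 = 4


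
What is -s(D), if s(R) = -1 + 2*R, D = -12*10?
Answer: 241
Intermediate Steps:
D = -120
-s(D) = -(-1 + 2*(-120)) = -(-1 - 240) = -1*(-241) = 241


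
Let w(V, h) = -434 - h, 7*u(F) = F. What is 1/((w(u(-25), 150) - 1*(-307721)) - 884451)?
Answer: -1/577314 ≈ -1.7322e-6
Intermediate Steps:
u(F) = F/7
1/((w(u(-25), 150) - 1*(-307721)) - 884451) = 1/(((-434 - 1*150) - 1*(-307721)) - 884451) = 1/(((-434 - 150) + 307721) - 884451) = 1/((-584 + 307721) - 884451) = 1/(307137 - 884451) = 1/(-577314) = -1/577314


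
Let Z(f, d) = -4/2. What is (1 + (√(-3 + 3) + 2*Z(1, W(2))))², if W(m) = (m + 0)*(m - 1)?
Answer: 9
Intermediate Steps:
W(m) = m*(-1 + m)
Z(f, d) = -2 (Z(f, d) = -4*½ = -2)
(1 + (√(-3 + 3) + 2*Z(1, W(2))))² = (1 + (√(-3 + 3) + 2*(-2)))² = (1 + (√0 - 4))² = (1 + (0 - 4))² = (1 - 4)² = (-3)² = 9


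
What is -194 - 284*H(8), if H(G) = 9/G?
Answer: -1027/2 ≈ -513.50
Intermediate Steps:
-194 - 284*H(8) = -194 - 2556/8 = -194 - 284*9/8 = -194 - 639/2 = -1027/2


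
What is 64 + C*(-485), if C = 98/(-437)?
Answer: 75498/437 ≈ 172.76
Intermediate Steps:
C = -98/437 (C = 98*(-1/437) = -98/437 ≈ -0.22426)
64 + C*(-485) = 64 - 98/437*(-485) = 64 + 47530/437 = 75498/437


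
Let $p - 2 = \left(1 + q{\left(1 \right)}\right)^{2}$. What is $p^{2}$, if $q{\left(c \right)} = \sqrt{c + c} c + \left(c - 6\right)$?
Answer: $528 - 320 \sqrt{2} \approx 75.452$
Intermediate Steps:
$q{\left(c \right)} = -6 + c + \sqrt{2} c^{\frac{3}{2}}$ ($q{\left(c \right)} = \sqrt{2 c} c + \left(c - 6\right) = \sqrt{2} \sqrt{c} c + \left(-6 + c\right) = \sqrt{2} c^{\frac{3}{2}} + \left(-6 + c\right) = -6 + c + \sqrt{2} c^{\frac{3}{2}}$)
$p = 2 + \left(-4 + \sqrt{2}\right)^{2}$ ($p = 2 + \left(1 + \left(-6 + 1 + \sqrt{2} \cdot 1^{\frac{3}{2}}\right)\right)^{2} = 2 + \left(1 + \left(-6 + 1 + \sqrt{2} \cdot 1\right)\right)^{2} = 2 + \left(1 + \left(-6 + 1 + \sqrt{2}\right)\right)^{2} = 2 + \left(1 - \left(5 - \sqrt{2}\right)\right)^{2} = 2 + \left(-4 + \sqrt{2}\right)^{2} \approx 8.6863$)
$p^{2} = \left(20 - 8 \sqrt{2}\right)^{2}$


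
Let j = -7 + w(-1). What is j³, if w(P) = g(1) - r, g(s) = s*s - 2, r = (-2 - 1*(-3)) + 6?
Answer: -3375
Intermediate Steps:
r = 7 (r = (-2 + 3) + 6 = 1 + 6 = 7)
g(s) = -2 + s² (g(s) = s² - 2 = -2 + s²)
w(P) = -8 (w(P) = (-2 + 1²) - 1*7 = (-2 + 1) - 7 = -1 - 7 = -8)
j = -15 (j = -7 - 8 = -15)
j³ = (-15)³ = -3375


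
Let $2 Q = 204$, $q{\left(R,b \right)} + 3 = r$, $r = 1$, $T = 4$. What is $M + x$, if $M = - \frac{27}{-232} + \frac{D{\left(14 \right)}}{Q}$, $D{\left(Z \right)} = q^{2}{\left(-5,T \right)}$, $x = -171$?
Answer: $- \frac{2021431}{11832} \approx -170.84$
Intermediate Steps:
$q{\left(R,b \right)} = -2$ ($q{\left(R,b \right)} = -3 + 1 = -2$)
$Q = 102$ ($Q = \frac{1}{2} \cdot 204 = 102$)
$D{\left(Z \right)} = 4$ ($D{\left(Z \right)} = \left(-2\right)^{2} = 4$)
$M = \frac{1841}{11832}$ ($M = - \frac{27}{-232} + \frac{4}{102} = \left(-27\right) \left(- \frac{1}{232}\right) + 4 \cdot \frac{1}{102} = \frac{27}{232} + \frac{2}{51} = \frac{1841}{11832} \approx 0.1556$)
$M + x = \frac{1841}{11832} - 171 = - \frac{2021431}{11832}$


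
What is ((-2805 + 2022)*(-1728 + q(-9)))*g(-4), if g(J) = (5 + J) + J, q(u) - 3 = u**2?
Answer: -3861756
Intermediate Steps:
q(u) = 3 + u**2
g(J) = 5 + 2*J
((-2805 + 2022)*(-1728 + q(-9)))*g(-4) = ((-2805 + 2022)*(-1728 + (3 + (-9)**2)))*(5 + 2*(-4)) = (-783*(-1728 + (3 + 81)))*(5 - 8) = -783*(-1728 + 84)*(-3) = -783*(-1644)*(-3) = 1287252*(-3) = -3861756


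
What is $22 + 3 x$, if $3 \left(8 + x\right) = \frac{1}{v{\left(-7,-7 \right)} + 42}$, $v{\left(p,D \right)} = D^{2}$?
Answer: $- \frac{181}{91} \approx -1.989$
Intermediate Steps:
$x = - \frac{2183}{273}$ ($x = -8 + \frac{1}{3 \left(\left(-7\right)^{2} + 42\right)} = -8 + \frac{1}{3 \left(49 + 42\right)} = -8 + \frac{1}{3 \cdot 91} = -8 + \frac{1}{3} \cdot \frac{1}{91} = -8 + \frac{1}{273} = - \frac{2183}{273} \approx -7.9963$)
$22 + 3 x = 22 + 3 \left(- \frac{2183}{273}\right) = 22 - \frac{2183}{91} = - \frac{181}{91}$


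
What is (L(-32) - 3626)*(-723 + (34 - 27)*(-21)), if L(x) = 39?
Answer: 3120690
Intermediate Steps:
(L(-32) - 3626)*(-723 + (34 - 27)*(-21)) = (39 - 3626)*(-723 + (34 - 27)*(-21)) = -3587*(-723 + 7*(-21)) = -3587*(-723 - 147) = -3587*(-870) = 3120690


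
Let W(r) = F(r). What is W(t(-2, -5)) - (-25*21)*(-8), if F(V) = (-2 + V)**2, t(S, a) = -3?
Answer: -4175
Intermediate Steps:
W(r) = (-2 + r)**2
W(t(-2, -5)) - (-25*21)*(-8) = (-2 - 3)**2 - (-25*21)*(-8) = (-5)**2 - (-525)*(-8) = 25 - 1*4200 = 25 - 4200 = -4175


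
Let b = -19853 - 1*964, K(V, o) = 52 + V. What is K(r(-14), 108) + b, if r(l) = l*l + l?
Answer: -20583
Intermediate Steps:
r(l) = l + l² (r(l) = l² + l = l + l²)
b = -20817 (b = -19853 - 964 = -20817)
K(r(-14), 108) + b = (52 - 14*(1 - 14)) - 20817 = (52 - 14*(-13)) - 20817 = (52 + 182) - 20817 = 234 - 20817 = -20583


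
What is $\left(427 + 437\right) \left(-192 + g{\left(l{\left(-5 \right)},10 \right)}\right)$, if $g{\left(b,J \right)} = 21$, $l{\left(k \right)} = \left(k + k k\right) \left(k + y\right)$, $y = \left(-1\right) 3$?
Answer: $-147744$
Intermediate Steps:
$y = -3$
$l{\left(k \right)} = \left(-3 + k\right) \left(k + k^{2}\right)$ ($l{\left(k \right)} = \left(k + k k\right) \left(k - 3\right) = \left(k + k^{2}\right) \left(-3 + k\right) = \left(-3 + k\right) \left(k + k^{2}\right)$)
$\left(427 + 437\right) \left(-192 + g{\left(l{\left(-5 \right)},10 \right)}\right) = \left(427 + 437\right) \left(-192 + 21\right) = 864 \left(-171\right) = -147744$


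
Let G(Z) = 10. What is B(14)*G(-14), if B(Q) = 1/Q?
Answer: 5/7 ≈ 0.71429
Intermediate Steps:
B(Q) = 1/Q
B(14)*G(-14) = 10/14 = (1/14)*10 = 5/7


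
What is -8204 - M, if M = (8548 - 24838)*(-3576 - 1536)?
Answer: -83282684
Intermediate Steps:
M = 83274480 (M = -16290*(-5112) = 83274480)
-8204 - M = -8204 - 1*83274480 = -8204 - 83274480 = -83282684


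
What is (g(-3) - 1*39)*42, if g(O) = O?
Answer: -1764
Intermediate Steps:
(g(-3) - 1*39)*42 = (-3 - 1*39)*42 = (-3 - 39)*42 = -42*42 = -1764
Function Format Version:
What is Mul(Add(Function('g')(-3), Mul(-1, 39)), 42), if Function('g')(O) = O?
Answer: -1764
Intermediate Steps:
Mul(Add(Function('g')(-3), Mul(-1, 39)), 42) = Mul(Add(-3, Mul(-1, 39)), 42) = Mul(Add(-3, -39), 42) = Mul(-42, 42) = -1764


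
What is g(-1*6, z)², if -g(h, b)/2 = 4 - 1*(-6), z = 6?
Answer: 400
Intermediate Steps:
g(h, b) = -20 (g(h, b) = -2*(4 - 1*(-6)) = -2*(4 + 6) = -2*10 = -20)
g(-1*6, z)² = (-20)² = 400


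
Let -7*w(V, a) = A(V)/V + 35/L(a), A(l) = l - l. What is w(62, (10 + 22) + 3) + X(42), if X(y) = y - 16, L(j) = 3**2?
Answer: 229/9 ≈ 25.444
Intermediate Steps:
A(l) = 0
L(j) = 9
w(V, a) = -5/9 (w(V, a) = -(0/V + 35/9)/7 = -(0 + 35*(1/9))/7 = -(0 + 35/9)/7 = -1/7*35/9 = -5/9)
X(y) = -16 + y
w(62, (10 + 22) + 3) + X(42) = -5/9 + (-16 + 42) = -5/9 + 26 = 229/9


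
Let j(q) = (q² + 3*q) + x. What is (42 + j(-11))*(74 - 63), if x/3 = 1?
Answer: 1463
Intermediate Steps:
x = 3 (x = 3*1 = 3)
j(q) = 3 + q² + 3*q (j(q) = (q² + 3*q) + 3 = 3 + q² + 3*q)
(42 + j(-11))*(74 - 63) = (42 + (3 + (-11)² + 3*(-11)))*(74 - 63) = (42 + (3 + 121 - 33))*11 = (42 + 91)*11 = 133*11 = 1463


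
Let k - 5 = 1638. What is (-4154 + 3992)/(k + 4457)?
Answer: -81/3050 ≈ -0.026557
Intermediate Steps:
k = 1643 (k = 5 + 1638 = 1643)
(-4154 + 3992)/(k + 4457) = (-4154 + 3992)/(1643 + 4457) = -162/6100 = -162*1/6100 = -81/3050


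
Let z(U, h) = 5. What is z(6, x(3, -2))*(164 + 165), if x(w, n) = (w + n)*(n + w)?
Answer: 1645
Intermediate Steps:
x(w, n) = (n + w)**2 (x(w, n) = (n + w)*(n + w) = (n + w)**2)
z(6, x(3, -2))*(164 + 165) = 5*(164 + 165) = 5*329 = 1645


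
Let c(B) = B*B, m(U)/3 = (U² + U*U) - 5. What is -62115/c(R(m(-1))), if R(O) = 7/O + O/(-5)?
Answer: -125782875/2116 ≈ -59444.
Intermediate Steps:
m(U) = -15 + 6*U² (m(U) = 3*((U² + U*U) - 5) = 3*((U² + U²) - 5) = 3*(2*U² - 5) = 3*(-5 + 2*U²) = -15 + 6*U²)
R(O) = 7/O - O/5 (R(O) = 7/O + O*(-⅕) = 7/O - O/5)
c(B) = B²
-62115/c(R(m(-1))) = -62115/(7/(-15 + 6*(-1)²) - (-15 + 6*(-1)²)/5)² = -62115/(7/(-15 + 6*1) - (-15 + 6*1)/5)² = -62115/(7/(-15 + 6) - (-15 + 6)/5)² = -62115/(7/(-9) - ⅕*(-9))² = -62115/(7*(-⅑) + 9/5)² = -62115/(-7/9 + 9/5)² = -62115/((46/45)²) = -62115/2116/2025 = -62115*2025/2116 = -125782875/2116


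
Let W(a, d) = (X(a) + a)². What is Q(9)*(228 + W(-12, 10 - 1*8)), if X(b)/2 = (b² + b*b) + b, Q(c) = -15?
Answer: -4377420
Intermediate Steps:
X(b) = 2*b + 4*b² (X(b) = 2*((b² + b*b) + b) = 2*((b² + b²) + b) = 2*(2*b² + b) = 2*(b + 2*b²) = 2*b + 4*b²)
W(a, d) = (a + 2*a*(1 + 2*a))² (W(a, d) = (2*a*(1 + 2*a) + a)² = (a + 2*a*(1 + 2*a))²)
Q(9)*(228 + W(-12, 10 - 1*8)) = -15*(228 + (-12)²*(3 + 4*(-12))²) = -15*(228 + 144*(3 - 48)²) = -15*(228 + 144*(-45)²) = -15*(228 + 144*2025) = -15*(228 + 291600) = -15*291828 = -4377420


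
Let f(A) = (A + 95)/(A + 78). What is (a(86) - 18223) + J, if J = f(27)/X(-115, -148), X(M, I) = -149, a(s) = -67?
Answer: -286147172/15645 ≈ -18290.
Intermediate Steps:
f(A) = (95 + A)/(78 + A)
J = -122/15645 (J = ((95 + 27)/(78 + 27))/(-149) = (122/105)*(-1/149) = -122/15645 ≈ -0.0077980)
(a(86) - 18223) + J = (-67 - 18223) - 122/15645 = -18290 - 122/15645 = -286147172/15645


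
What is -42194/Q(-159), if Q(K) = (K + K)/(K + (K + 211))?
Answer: -2257379/159 ≈ -14197.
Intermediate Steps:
Q(K) = 2*K/(211 + 2*K) (Q(K) = (2*K)/(K + (211 + K)) = (2*K)/(211 + 2*K) = 2*K/(211 + 2*K))
-42194/Q(-159) = -42194/(2*(-159)/(211 + 2*(-159))) = -42194/(2*(-159)/(211 - 318)) = -42194/(2*(-159)/(-107)) = -42194/(2*(-159)*(-1/107)) = -42194/318/107 = -42194*107/318 = -2257379/159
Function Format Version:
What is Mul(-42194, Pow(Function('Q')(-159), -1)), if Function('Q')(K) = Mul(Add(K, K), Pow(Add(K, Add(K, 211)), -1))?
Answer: Rational(-2257379, 159) ≈ -14197.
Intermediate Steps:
Function('Q')(K) = Mul(2, K, Pow(Add(211, Mul(2, K)), -1)) (Function('Q')(K) = Mul(Mul(2, K), Pow(Add(K, Add(211, K)), -1)) = Mul(Mul(2, K), Pow(Add(211, Mul(2, K)), -1)) = Mul(2, K, Pow(Add(211, Mul(2, K)), -1)))
Mul(-42194, Pow(Function('Q')(-159), -1)) = Mul(-42194, Pow(Mul(2, -159, Pow(Add(211, Mul(2, -159)), -1)), -1)) = Mul(-42194, Pow(Mul(2, -159, Pow(Add(211, -318), -1)), -1)) = Mul(-42194, Pow(Mul(2, -159, Pow(-107, -1)), -1)) = Mul(-42194, Pow(Mul(2, -159, Rational(-1, 107)), -1)) = Mul(-42194, Pow(Rational(318, 107), -1)) = Mul(-42194, Rational(107, 318)) = Rational(-2257379, 159)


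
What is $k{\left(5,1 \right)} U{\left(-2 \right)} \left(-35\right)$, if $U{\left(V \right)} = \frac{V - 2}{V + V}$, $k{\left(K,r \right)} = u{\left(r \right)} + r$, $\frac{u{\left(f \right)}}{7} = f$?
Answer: $-280$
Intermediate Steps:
$u{\left(f \right)} = 7 f$
$k{\left(K,r \right)} = 8 r$ ($k{\left(K,r \right)} = 7 r + r = 8 r$)
$U{\left(V \right)} = \frac{-2 + V}{2 V}$
$k{\left(5,1 \right)} U{\left(-2 \right)} \left(-35\right) = 8 \cdot 1 \frac{-2 - 2}{2 \left(-2\right)} \left(-35\right) = 8 \cdot \frac{1}{2} \left(- \frac{1}{2}\right) \left(-4\right) \left(-35\right) = 8 \cdot 1 \left(-35\right) = 8 \left(-35\right) = -280$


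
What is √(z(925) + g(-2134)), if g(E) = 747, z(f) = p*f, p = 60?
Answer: √56247 ≈ 237.16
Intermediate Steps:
z(f) = 60*f
√(z(925) + g(-2134)) = √(60*925 + 747) = √(55500 + 747) = √56247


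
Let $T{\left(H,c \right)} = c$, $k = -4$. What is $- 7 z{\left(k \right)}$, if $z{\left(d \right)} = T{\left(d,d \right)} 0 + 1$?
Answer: $-7$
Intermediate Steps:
$z{\left(d \right)} = 1$ ($z{\left(d \right)} = d 0 + 1 = 0 + 1 = 1$)
$- 7 z{\left(k \right)} = \left(-7\right) 1 = -7$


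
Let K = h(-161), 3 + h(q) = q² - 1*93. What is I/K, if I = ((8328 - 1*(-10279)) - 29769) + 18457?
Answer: 1459/5165 ≈ 0.28248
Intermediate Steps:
I = 7295 (I = ((8328 + 10279) - 29769) + 18457 = (18607 - 29769) + 18457 = -11162 + 18457 = 7295)
h(q) = -96 + q² (h(q) = -3 + (q² - 1*93) = -3 + (q² - 93) = -3 + (-93 + q²) = -96 + q²)
K = 25825 (K = -96 + (-161)² = -96 + 25921 = 25825)
I/K = 7295/25825 = 7295*(1/25825) = 1459/5165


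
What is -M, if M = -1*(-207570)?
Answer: -207570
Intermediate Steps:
M = 207570
-M = -1*207570 = -207570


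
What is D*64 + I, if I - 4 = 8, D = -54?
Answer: -3444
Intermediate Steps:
I = 12 (I = 4 + 8 = 12)
D*64 + I = -54*64 + 12 = -3456 + 12 = -3444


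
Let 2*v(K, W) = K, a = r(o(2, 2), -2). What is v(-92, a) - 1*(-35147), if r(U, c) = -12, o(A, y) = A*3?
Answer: 35101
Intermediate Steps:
o(A, y) = 3*A
a = -12
v(K, W) = K/2
v(-92, a) - 1*(-35147) = (½)*(-92) - 1*(-35147) = -46 + 35147 = 35101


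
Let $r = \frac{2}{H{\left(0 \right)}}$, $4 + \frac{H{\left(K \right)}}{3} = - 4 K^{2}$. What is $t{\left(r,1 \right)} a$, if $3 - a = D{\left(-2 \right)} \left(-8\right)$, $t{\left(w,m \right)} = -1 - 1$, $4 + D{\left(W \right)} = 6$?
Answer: $-38$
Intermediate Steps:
$D{\left(W \right)} = 2$ ($D{\left(W \right)} = -4 + 6 = 2$)
$H{\left(K \right)} = -12 - 12 K^{2}$ ($H{\left(K \right)} = -12 + 3 \left(- 4 K^{2}\right) = -12 - 12 K^{2}$)
$r = - \frac{1}{6}$ ($r = \frac{2}{-12 - 12 \cdot 0^{2}} = \frac{2}{-12 - 0} = \frac{2}{-12 + 0} = \frac{2}{-12} = 2 \left(- \frac{1}{12}\right) = - \frac{1}{6} \approx -0.16667$)
$t{\left(w,m \right)} = -2$ ($t{\left(w,m \right)} = -1 - 1 = -2$)
$a = 19$ ($a = 3 - 2 \left(-8\right) = 3 - -16 = 3 + 16 = 19$)
$t{\left(r,1 \right)} a = \left(-2\right) 19 = -38$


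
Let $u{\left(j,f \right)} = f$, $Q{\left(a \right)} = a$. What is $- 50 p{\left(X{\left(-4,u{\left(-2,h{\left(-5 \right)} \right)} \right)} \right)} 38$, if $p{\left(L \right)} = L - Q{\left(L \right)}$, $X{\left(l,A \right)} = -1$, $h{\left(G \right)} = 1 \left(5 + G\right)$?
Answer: $0$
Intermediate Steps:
$h{\left(G \right)} = 5 + G$
$p{\left(L \right)} = 0$ ($p{\left(L \right)} = L - L = 0$)
$- 50 p{\left(X{\left(-4,u{\left(-2,h{\left(-5 \right)} \right)} \right)} \right)} 38 = \left(-50\right) 0 \cdot 38 = 0 \cdot 38 = 0$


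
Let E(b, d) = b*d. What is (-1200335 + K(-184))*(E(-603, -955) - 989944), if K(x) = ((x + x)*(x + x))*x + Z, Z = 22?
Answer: 10815051553991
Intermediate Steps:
K(x) = 22 + 4*x**3 (K(x) = ((x + x)*(x + x))*x + 22 = ((2*x)*(2*x))*x + 22 = (4*x**2)*x + 22 = 4*x**3 + 22 = 22 + 4*x**3)
(-1200335 + K(-184))*(E(-603, -955) - 989944) = (-1200335 + (22 + 4*(-184)**3))*(-603*(-955) - 989944) = (-1200335 + (22 + 4*(-6229504)))*(575865 - 989944) = (-1200335 + (22 - 24918016))*(-414079) = (-1200335 - 24917994)*(-414079) = -26118329*(-414079) = 10815051553991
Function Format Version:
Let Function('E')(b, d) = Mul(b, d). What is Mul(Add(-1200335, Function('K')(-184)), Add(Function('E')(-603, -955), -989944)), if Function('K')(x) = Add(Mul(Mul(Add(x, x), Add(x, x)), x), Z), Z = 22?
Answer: 10815051553991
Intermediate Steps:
Function('K')(x) = Add(22, Mul(4, Pow(x, 3))) (Function('K')(x) = Add(Mul(Mul(Add(x, x), Add(x, x)), x), 22) = Add(Mul(Mul(Mul(2, x), Mul(2, x)), x), 22) = Add(Mul(Mul(4, Pow(x, 2)), x), 22) = Add(Mul(4, Pow(x, 3)), 22) = Add(22, Mul(4, Pow(x, 3))))
Mul(Add(-1200335, Function('K')(-184)), Add(Function('E')(-603, -955), -989944)) = Mul(Add(-1200335, Add(22, Mul(4, Pow(-184, 3)))), Add(Mul(-603, -955), -989944)) = Mul(Add(-1200335, Add(22, Mul(4, -6229504))), Add(575865, -989944)) = Mul(Add(-1200335, Add(22, -24918016)), -414079) = Mul(Add(-1200335, -24917994), -414079) = Mul(-26118329, -414079) = 10815051553991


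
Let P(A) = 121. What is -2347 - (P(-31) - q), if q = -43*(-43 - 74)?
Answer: 2563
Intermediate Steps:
q = 5031 (q = -43*(-117) = 5031)
-2347 - (P(-31) - q) = -2347 - (121 - 1*5031) = -2347 - (121 - 5031) = -2347 - 1*(-4910) = -2347 + 4910 = 2563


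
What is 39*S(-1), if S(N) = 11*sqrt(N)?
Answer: 429*I ≈ 429.0*I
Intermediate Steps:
39*S(-1) = 39*(11*sqrt(-1)) = 39*(11*I) = 429*I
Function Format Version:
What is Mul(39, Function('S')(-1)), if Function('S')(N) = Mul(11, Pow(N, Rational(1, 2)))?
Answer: Mul(429, I) ≈ Mul(429.00, I)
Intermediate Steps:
Mul(39, Function('S')(-1)) = Mul(39, Mul(11, Pow(-1, Rational(1, 2)))) = Mul(39, Mul(11, I)) = Mul(429, I)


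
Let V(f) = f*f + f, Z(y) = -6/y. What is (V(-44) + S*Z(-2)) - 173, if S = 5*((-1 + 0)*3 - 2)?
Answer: 1644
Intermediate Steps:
S = -25 (S = 5*(-1*3 - 2) = 5*(-3 - 2) = 5*(-5) = -25)
V(f) = f + f² (V(f) = f² + f = f + f²)
(V(-44) + S*Z(-2)) - 173 = (-44*(1 - 44) - (-150)/(-2)) - 173 = (-44*(-43) - (-150)*(-1)/2) - 173 = (1892 - 25*3) - 173 = (1892 - 75) - 173 = 1817 - 173 = 1644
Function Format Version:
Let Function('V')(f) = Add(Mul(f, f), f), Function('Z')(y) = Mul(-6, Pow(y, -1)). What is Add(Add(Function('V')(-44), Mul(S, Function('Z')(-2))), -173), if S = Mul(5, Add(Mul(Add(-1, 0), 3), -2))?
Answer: 1644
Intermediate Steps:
S = -25 (S = Mul(5, Add(Mul(-1, 3), -2)) = Mul(5, Add(-3, -2)) = Mul(5, -5) = -25)
Function('V')(f) = Add(f, Pow(f, 2)) (Function('V')(f) = Add(Pow(f, 2), f) = Add(f, Pow(f, 2)))
Add(Add(Function('V')(-44), Mul(S, Function('Z')(-2))), -173) = Add(Add(Mul(-44, Add(1, -44)), Mul(-25, Mul(-6, Pow(-2, -1)))), -173) = Add(Add(Mul(-44, -43), Mul(-25, Mul(-6, Rational(-1, 2)))), -173) = Add(Add(1892, Mul(-25, 3)), -173) = Add(Add(1892, -75), -173) = Add(1817, -173) = 1644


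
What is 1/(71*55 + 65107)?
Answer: 1/69012 ≈ 1.4490e-5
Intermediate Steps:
1/(71*55 + 65107) = 1/(3905 + 65107) = 1/69012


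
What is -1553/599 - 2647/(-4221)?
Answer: -4969660/2528379 ≈ -1.9656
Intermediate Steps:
-1553/599 - 2647/(-4221) = -1553*1/599 - 2647*(-1/4221) = -1553/599 + 2647/4221 = -4969660/2528379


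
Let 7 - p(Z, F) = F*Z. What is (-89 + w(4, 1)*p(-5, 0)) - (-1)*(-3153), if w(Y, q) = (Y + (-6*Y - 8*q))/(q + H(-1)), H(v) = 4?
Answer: -16406/5 ≈ -3281.2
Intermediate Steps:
w(Y, q) = (-8*q - 5*Y)/(4 + q) (w(Y, q) = (Y + (-6*Y - 8*q))/(q + 4) = (Y + (-8*q - 6*Y))/(4 + q) = (-8*q - 5*Y)/(4 + q))
p(Z, F) = 7 - F*Z
(-89 + w(4, 1)*p(-5, 0)) - (-1)*(-3153) = (-89 + ((-8*1 - 5*4)/(4 + 1))*(7 - 1*0*(-5))) - (-1)*(-3153) = (-89 + ((-8 - 20)/5)*(7 + 0)) - 1*3153 = (-89 + ((⅕)*(-28))*7) - 3153 = (-89 - 28/5*7) - 3153 = (-89 - 196/5) - 3153 = -641/5 - 3153 = -16406/5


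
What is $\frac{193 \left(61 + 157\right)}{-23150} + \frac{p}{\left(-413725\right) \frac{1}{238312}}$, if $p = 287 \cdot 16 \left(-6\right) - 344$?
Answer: $\frac{3077653427263}{191554675} \approx 16067.0$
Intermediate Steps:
$p = -27896$ ($p = 287 \left(-96\right) - 344 = -27552 - 344 = -27896$)
$\frac{193 \left(61 + 157\right)}{-23150} + \frac{p}{\left(-413725\right) \frac{1}{238312}} = \frac{193 \left(61 + 157\right)}{-23150} - \frac{27896}{\left(-413725\right) \frac{1}{238312}} = 193 \cdot 218 \left(- \frac{1}{23150}\right) - \frac{27896}{\left(-413725\right) \frac{1}{238312}} = 42074 \left(- \frac{1}{23150}\right) - \frac{27896}{- \frac{413725}{238312}} = - \frac{21037}{11575} - - \frac{6647951552}{413725} = - \frac{21037}{11575} + \frac{6647951552}{413725} = \frac{3077653427263}{191554675}$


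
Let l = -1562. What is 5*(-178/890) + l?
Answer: -1563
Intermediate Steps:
5*(-178/890) + l = 5*(-178/890) - 1562 = 5*(-178*1/890) - 1562 = 5*(-⅕) - 1562 = -1 - 1562 = -1563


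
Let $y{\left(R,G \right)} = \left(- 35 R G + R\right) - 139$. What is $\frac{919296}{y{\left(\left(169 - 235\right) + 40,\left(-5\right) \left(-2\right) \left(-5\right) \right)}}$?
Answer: $- \frac{919296}{45665} \approx -20.131$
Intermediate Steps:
$y{\left(R,G \right)} = -139 + R - 35 G R$ ($y{\left(R,G \right)} = \left(- 35 G R + R\right) - 139 = \left(R - 35 G R\right) - 139 = -139 + R - 35 G R$)
$\frac{919296}{y{\left(\left(169 - 235\right) + 40,\left(-5\right) \left(-2\right) \left(-5\right) \right)}} = \frac{919296}{-139 + \left(\left(169 - 235\right) + 40\right) - 35 \left(-5\right) \left(-2\right) \left(-5\right) \left(\left(169 - 235\right) + 40\right)} = \frac{919296}{-139 + \left(-66 + 40\right) - 35 \cdot 10 \left(-5\right) \left(-66 + 40\right)} = \frac{919296}{-139 - 26 - \left(-1750\right) \left(-26\right)} = \frac{919296}{-139 - 26 - 45500} = \frac{919296}{-45665} = 919296 \left(- \frac{1}{45665}\right) = - \frac{919296}{45665}$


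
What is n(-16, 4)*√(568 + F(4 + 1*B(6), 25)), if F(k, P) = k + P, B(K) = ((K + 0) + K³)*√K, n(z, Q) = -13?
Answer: -13*√(597 + 222*√6) ≈ -439.08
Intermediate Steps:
B(K) = √K*(K + K³) (B(K) = (K + K³)*√K = √K*(K + K³))
F(k, P) = P + k
n(-16, 4)*√(568 + F(4 + 1*B(6), 25)) = -13*√(568 + (25 + (4 + 1*(6^(3/2)*(1 + 6²))))) = -13*√(568 + (25 + (4 + 1*((6*√6)*(1 + 36))))) = -13*√(568 + (25 + (4 + 1*((6*√6)*37)))) = -13*√(568 + (25 + (4 + 1*(222*√6)))) = -13*√(568 + (25 + (4 + 222*√6))) = -13*√(568 + (29 + 222*√6)) = -13*√(597 + 222*√6)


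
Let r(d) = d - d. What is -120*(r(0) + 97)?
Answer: -11640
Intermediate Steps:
r(d) = 0
-120*(r(0) + 97) = -120*(0 + 97) = -120*97 = -11640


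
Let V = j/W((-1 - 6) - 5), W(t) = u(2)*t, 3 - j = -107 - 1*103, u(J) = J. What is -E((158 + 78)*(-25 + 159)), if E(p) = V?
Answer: 71/8 ≈ 8.8750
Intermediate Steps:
j = 213 (j = 3 - (-107 - 1*103) = 3 - (-107 - 103) = 3 - 1*(-210) = 3 + 210 = 213)
W(t) = 2*t
V = -71/8 (V = 213/((2*((-1 - 6) - 5))) = 213/((2*(-7 - 5))) = 213/((2*(-12))) = 213/(-24) = 213*(-1/24) = -71/8 ≈ -8.8750)
E(p) = -71/8
-E((158 + 78)*(-25 + 159)) = -1*(-71/8) = 71/8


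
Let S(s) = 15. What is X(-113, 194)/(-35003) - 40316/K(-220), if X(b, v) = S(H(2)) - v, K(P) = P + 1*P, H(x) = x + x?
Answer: 352814927/3850330 ≈ 91.632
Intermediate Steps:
H(x) = 2*x
K(P) = 2*P (K(P) = P + P = 2*P)
X(b, v) = 15 - v
X(-113, 194)/(-35003) - 40316/K(-220) = (15 - 1*194)/(-35003) - 40316/(2*(-220)) = (15 - 194)*(-1/35003) - 40316/(-440) = -179*(-1/35003) - 40316*(-1/440) = 179/35003 + 10079/110 = 352814927/3850330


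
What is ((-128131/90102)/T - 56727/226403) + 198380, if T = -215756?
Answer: 873125812835280940049/4401284986298136 ≈ 1.9838e+5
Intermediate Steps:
((-128131/90102)/T - 56727/226403) + 198380 = (-128131/90102/(-215756) - 56727/226403) + 198380 = (-128131*1/90102*(-1/215756) - 56727*1/226403) + 198380 = (-128131/90102*(-1/215756) - 56727/226403) + 198380 = (128131/19440047112 - 56727/226403) + 198380 = -1102746543279631/4401284986298136 + 198380 = 873125812835280940049/4401284986298136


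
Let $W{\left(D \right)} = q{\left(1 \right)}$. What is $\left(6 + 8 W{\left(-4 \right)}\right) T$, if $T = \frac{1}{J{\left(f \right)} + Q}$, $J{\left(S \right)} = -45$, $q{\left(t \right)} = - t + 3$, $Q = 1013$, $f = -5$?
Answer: $\frac{1}{44} \approx 0.022727$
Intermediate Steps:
$q{\left(t \right)} = 3 - t$
$W{\left(D \right)} = 2$ ($W{\left(D \right)} = 3 - 1 = 2$)
$T = \frac{1}{968}$ ($T = \frac{1}{-45 + 1013} = \frac{1}{968} \approx 0.0010331$)
$\left(6 + 8 W{\left(-4 \right)}\right) T = \left(6 + 8 \cdot 2\right) \frac{1}{968} = \left(6 + 16\right) \frac{1}{968} = 22 \cdot \frac{1}{968} = \frac{1}{44}$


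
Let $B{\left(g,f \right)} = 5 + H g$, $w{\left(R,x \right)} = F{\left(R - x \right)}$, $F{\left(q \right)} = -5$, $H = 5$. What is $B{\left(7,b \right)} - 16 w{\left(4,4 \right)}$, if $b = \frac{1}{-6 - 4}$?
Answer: $120$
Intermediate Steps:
$w{\left(R,x \right)} = -5$
$b = - \frac{1}{10}$ ($b = \frac{1}{-10} = - \frac{1}{10} \approx -0.1$)
$B{\left(g,f \right)} = 5 + 5 g$
$B{\left(7,b \right)} - 16 w{\left(4,4 \right)} = \left(5 + 5 \cdot 7\right) - -80 = \left(5 + 35\right) + 80 = 40 + 80 = 120$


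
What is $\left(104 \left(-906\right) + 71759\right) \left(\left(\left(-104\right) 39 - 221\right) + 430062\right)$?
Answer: $-9565260025$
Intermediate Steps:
$\left(104 \left(-906\right) + 71759\right) \left(\left(\left(-104\right) 39 - 221\right) + 430062\right) = \left(-94224 + 71759\right) \left(\left(-4056 - 221\right) + 430062\right) = - 22465 \left(-4277 + 430062\right) = \left(-22465\right) 425785 = -9565260025$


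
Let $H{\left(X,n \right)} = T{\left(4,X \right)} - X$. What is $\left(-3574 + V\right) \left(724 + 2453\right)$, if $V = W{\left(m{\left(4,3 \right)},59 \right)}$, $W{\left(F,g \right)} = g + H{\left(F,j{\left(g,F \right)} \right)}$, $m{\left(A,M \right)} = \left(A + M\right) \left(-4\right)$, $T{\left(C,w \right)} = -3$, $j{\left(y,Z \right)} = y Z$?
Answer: $-11087730$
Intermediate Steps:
$j{\left(y,Z \right)} = Z y$
$H{\left(X,n \right)} = -3 - X$
$m{\left(A,M \right)} = - 4 A - 4 M$
$W{\left(F,g \right)} = -3 + g - F$ ($W{\left(F,g \right)} = g - \left(3 + F\right) = -3 + g - F$)
$V = 84$ ($V = -3 + 59 - \left(\left(-4\right) 4 - 12\right) = -3 + 59 - \left(-16 - 12\right) = -3 + 59 - -28 = -3 + 59 + 28 = 84$)
$\left(-3574 + V\right) \left(724 + 2453\right) = \left(-3574 + 84\right) \left(724 + 2453\right) = \left(-3490\right) 3177 = -11087730$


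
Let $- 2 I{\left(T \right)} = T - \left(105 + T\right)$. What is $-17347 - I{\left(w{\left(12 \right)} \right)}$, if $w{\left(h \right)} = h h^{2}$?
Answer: $- \frac{34799}{2} \approx -17400.0$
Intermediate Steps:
$w{\left(h \right)} = h^{3}$
$I{\left(T \right)} = \frac{105}{2}$ ($I{\left(T \right)} = - \frac{T - \left(105 + T\right)}{2} = \left(- \frac{1}{2}\right) \left(-105\right) = \frac{105}{2}$)
$-17347 - I{\left(w{\left(12 \right)} \right)} = -17347 - \frac{105}{2} = - \frac{34799}{2}$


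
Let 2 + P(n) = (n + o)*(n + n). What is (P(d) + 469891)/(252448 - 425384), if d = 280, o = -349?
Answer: -431249/172936 ≈ -2.4937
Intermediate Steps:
P(n) = -2 + 2*n*(-349 + n) (P(n) = -2 + (n - 349)*(n + n) = -2 + (-349 + n)*(2*n) = -2 + 2*n*(-349 + n))
(P(d) + 469891)/(252448 - 425384) = ((-2 - 698*280 + 2*280²) + 469891)/(252448 - 425384) = ((-2 - 195440 + 2*78400) + 469891)/(-172936) = ((-2 - 195440 + 156800) + 469891)*(-1/172936) = (-38642 + 469891)*(-1/172936) = 431249*(-1/172936) = -431249/172936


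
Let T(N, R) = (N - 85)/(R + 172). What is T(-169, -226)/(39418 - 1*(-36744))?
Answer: 127/2056374 ≈ 6.1759e-5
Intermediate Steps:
T(N, R) = (-85 + N)/(172 + R)
T(-169, -226)/(39418 - 1*(-36744)) = ((-85 - 169)/(172 - 226))/(39418 - 1*(-36744)) = (-254/(-54))/(39418 + 36744) = -1/54*(-254)/76162 = (127/27)*(1/76162) = 127/2056374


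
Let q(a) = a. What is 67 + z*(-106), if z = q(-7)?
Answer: 809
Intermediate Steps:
z = -7
67 + z*(-106) = 67 - 7*(-106) = 67 + 742 = 809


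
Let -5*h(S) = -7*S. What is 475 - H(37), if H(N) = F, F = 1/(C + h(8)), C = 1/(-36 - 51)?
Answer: 2311390/4867 ≈ 474.91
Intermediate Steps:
h(S) = 7*S/5 (h(S) = -(-7)*S/5 = 7*S/5)
C = -1/87 (C = 1/(-87) = -1/87 ≈ -0.011494)
F = 435/4867 (F = 1/(-1/87 + (7/5)*8) = 1/(-1/87 + 56/5) = 1/(4867/435) = 435/4867 ≈ 0.089377)
H(N) = 435/4867
475 - H(37) = 475 - 1*435/4867 = 475 - 435/4867 = 2311390/4867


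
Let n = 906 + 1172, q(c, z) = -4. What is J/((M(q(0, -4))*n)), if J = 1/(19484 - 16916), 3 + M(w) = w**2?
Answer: 1/69371952 ≈ 1.4415e-8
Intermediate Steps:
M(w) = -3 + w**2
n = 2078
J = 1/2568 ≈ 0.00038941
J/((M(q(0, -4))*n)) = 1/(2568*(((-3 + (-4)**2)*2078))) = 1/(2568*(((-3 + 16)*2078))) = 1/(2568*((13*2078))) = (1/2568)/27014 = (1/2568)*(1/27014) = 1/69371952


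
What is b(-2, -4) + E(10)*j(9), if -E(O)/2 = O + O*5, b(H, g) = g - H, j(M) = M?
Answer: -1082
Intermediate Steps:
E(O) = -12*O (E(O) = -2*(O + O*5) = -2*(O + 5*O) = -12*O)
b(-2, -4) + E(10)*j(9) = (-4 - 1*(-2)) - 12*10*9 = (-4 + 2) - 120*9 = -2 - 1080 = -1082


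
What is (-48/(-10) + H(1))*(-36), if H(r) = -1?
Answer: -684/5 ≈ -136.80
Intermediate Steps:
(-48/(-10) + H(1))*(-36) = (-48/(-10) - 1)*(-36) = (-48*(-⅒) - 1)*(-36) = (24/5 - 1)*(-36) = (19/5)*(-36) = -684/5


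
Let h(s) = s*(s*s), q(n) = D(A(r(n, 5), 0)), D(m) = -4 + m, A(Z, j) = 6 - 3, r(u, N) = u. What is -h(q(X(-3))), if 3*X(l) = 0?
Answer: 1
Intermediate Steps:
X(l) = 0 (X(l) = (⅓)*0 = 0)
A(Z, j) = 3
q(n) = -1 (q(n) = -4 + 3 = -1)
h(s) = s³ (h(s) = s*s² = s³)
-h(q(X(-3))) = -1*(-1)³ = -1*(-1) = 1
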